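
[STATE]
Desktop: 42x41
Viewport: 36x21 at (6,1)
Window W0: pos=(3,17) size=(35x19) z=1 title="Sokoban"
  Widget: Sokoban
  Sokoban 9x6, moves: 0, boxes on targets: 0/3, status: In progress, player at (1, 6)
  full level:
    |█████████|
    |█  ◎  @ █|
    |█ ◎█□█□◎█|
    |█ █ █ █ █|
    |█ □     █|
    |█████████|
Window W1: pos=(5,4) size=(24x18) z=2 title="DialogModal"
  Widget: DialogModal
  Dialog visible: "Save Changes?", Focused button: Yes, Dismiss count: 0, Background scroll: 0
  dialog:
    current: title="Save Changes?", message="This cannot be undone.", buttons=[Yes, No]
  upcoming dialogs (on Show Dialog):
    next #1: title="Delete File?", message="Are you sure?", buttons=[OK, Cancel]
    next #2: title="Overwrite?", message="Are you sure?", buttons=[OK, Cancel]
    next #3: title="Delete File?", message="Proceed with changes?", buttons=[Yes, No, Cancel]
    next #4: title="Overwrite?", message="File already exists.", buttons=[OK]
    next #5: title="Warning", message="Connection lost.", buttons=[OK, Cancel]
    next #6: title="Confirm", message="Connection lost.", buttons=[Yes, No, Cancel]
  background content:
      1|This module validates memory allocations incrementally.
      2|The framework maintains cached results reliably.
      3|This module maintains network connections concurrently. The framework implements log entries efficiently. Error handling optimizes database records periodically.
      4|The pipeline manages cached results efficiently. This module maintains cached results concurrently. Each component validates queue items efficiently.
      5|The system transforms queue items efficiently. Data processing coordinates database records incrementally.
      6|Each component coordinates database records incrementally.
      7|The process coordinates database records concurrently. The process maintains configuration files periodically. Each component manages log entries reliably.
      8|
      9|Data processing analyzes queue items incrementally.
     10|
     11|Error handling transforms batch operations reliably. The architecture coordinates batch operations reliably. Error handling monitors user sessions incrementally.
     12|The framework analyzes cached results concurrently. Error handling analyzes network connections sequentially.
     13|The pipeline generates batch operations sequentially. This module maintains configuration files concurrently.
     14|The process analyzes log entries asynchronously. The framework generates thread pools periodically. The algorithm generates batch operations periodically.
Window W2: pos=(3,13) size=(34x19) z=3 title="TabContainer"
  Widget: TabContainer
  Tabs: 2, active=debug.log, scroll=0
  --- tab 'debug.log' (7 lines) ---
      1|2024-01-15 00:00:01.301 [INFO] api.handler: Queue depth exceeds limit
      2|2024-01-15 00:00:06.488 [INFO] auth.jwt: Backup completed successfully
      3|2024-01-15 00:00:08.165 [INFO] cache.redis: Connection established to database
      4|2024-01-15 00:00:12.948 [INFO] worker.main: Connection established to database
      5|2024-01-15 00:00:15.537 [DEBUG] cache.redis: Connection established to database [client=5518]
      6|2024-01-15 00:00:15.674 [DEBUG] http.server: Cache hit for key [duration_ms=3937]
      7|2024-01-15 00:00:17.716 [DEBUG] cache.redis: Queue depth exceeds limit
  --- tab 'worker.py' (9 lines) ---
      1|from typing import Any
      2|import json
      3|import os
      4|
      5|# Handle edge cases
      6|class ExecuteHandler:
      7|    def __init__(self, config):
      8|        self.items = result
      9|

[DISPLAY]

                                    
                                    
                                    
━━━━━━━━━━━━━━━━━━━━━━┓             
 DialogModal          ┃             
──────────────────────┨             
This module validates ┃             
The framework maintain┃             
This module maintains ┃             
The pipeline manages c┃             
Th┌────────────────┐s ┃             
Ea│ Save Changes?  │in┃             
━━━━━━━━━━━━━━━━━━━━━━━━━━━━━━┓     
abContainer                   ┃     
──────────────────────────────┨     
ebug.log]│ worker.py          ┃     
──────────────────────────────┃┓    
24-01-15 00:00:01.301 [INFO] a┃┃    
24-01-15 00:00:06.488 [INFO] a┃┨    
24-01-15 00:00:08.165 [INFO] c┃┃    
24-01-15 00:00:12.948 [INFO] w┃┃    


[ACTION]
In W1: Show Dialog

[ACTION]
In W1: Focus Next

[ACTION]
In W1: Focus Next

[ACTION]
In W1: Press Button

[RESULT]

                                    
                                    
                                    
━━━━━━━━━━━━━━━━━━━━━━┓             
 DialogModal          ┃             
──────────────────────┨             
This module validates ┃             
The framework maintain┃             
This module maintains ┃             
The pipeline manages c┃             
The system transforms ┃             
Each component coordin┃             
━━━━━━━━━━━━━━━━━━━━━━━━━━━━━━┓     
abContainer                   ┃     
──────────────────────────────┨     
ebug.log]│ worker.py          ┃     
──────────────────────────────┃┓    
24-01-15 00:00:01.301 [INFO] a┃┃    
24-01-15 00:00:06.488 [INFO] a┃┨    
24-01-15 00:00:08.165 [INFO] c┃┃    
24-01-15 00:00:12.948 [INFO] w┃┃    


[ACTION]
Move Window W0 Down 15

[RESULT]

                                    
                                    
                                    
━━━━━━━━━━━━━━━━━━━━━━┓             
 DialogModal          ┃             
──────────────────────┨             
This module validates ┃             
The framework maintain┃             
This module maintains ┃             
The pipeline manages c┃             
The system transforms ┃             
Each component coordin┃             
━━━━━━━━━━━━━━━━━━━━━━━━━━━━━━┓     
abContainer                   ┃     
──────────────────────────────┨     
ebug.log]│ worker.py          ┃     
──────────────────────────────┃     
24-01-15 00:00:01.301 [INFO] a┃     
24-01-15 00:00:06.488 [INFO] a┃     
24-01-15 00:00:08.165 [INFO] c┃     
24-01-15 00:00:12.948 [INFO] w┃     


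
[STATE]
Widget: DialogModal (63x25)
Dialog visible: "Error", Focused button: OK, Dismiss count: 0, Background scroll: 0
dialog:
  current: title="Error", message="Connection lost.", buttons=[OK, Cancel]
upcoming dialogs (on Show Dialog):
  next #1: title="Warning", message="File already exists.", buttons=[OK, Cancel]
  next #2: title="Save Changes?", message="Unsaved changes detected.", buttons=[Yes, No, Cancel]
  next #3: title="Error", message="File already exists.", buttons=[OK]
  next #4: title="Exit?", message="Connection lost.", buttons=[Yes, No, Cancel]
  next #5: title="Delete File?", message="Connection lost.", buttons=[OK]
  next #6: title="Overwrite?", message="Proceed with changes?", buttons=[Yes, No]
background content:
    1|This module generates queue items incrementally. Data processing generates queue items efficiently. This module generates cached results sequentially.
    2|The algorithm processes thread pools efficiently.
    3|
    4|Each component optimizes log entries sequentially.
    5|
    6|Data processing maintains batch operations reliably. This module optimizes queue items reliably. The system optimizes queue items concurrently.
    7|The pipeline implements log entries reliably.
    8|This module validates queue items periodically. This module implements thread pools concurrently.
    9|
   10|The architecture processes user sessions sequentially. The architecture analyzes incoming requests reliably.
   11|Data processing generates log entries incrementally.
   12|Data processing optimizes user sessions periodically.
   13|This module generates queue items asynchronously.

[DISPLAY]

This module generates queue items incrementally. Data processin
The algorithm processes thread pools efficiently.              
                                                               
Each component optimizes log entries sequentially.             
                                                               
Data processing maintains batch operations reliably. This modul
The pipeline implements log entries reliably.                  
This module validates queue items periodically. This module imp
                                                               
The architecture processes user sessions sequentially. The arch
Data processing gener┌──────────────────┐rementally.           
Data processing optim│      Error       │eriodically.          
This module generates│ Connection lost. │onously.              
                     │  [OK]  Cancel    │                      
                     └──────────────────┘                      
                                                               
                                                               
                                                               
                                                               
                                                               
                                                               
                                                               
                                                               
                                                               
                                                               


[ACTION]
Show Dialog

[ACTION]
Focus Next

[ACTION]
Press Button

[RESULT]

This module generates queue items incrementally. Data processin
The algorithm processes thread pools efficiently.              
                                                               
Each component optimizes log entries sequentially.             
                                                               
Data processing maintains batch operations reliably. This modul
The pipeline implements log entries reliably.                  
This module validates queue items periodically. This module imp
                                                               
The architecture processes user sessions sequentially. The arch
Data processing generates log entries incrementally.           
Data processing optimizes user sessions periodically.          
This module generates queue items asynchronously.              
                                                               
                                                               
                                                               
                                                               
                                                               
                                                               
                                                               
                                                               
                                                               
                                                               
                                                               
                                                               


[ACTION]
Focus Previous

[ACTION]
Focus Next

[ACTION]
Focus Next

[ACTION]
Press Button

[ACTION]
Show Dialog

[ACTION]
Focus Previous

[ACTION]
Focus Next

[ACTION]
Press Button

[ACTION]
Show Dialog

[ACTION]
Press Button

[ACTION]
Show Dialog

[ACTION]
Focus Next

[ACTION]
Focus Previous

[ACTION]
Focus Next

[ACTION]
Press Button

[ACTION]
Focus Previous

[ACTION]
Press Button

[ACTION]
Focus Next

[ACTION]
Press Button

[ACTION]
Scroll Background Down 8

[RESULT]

                                                               
The architecture processes user sessions sequentially. The arch
Data processing generates log entries incrementally.           
Data processing optimizes user sessions periodically.          
This module generates queue items asynchronously.              
                                                               
                                                               
                                                               
                                                               
                                                               
                                                               
                                                               
                                                               
                                                               
                                                               
                                                               
                                                               
                                                               
                                                               
                                                               
                                                               
                                                               
                                                               
                                                               
                                                               


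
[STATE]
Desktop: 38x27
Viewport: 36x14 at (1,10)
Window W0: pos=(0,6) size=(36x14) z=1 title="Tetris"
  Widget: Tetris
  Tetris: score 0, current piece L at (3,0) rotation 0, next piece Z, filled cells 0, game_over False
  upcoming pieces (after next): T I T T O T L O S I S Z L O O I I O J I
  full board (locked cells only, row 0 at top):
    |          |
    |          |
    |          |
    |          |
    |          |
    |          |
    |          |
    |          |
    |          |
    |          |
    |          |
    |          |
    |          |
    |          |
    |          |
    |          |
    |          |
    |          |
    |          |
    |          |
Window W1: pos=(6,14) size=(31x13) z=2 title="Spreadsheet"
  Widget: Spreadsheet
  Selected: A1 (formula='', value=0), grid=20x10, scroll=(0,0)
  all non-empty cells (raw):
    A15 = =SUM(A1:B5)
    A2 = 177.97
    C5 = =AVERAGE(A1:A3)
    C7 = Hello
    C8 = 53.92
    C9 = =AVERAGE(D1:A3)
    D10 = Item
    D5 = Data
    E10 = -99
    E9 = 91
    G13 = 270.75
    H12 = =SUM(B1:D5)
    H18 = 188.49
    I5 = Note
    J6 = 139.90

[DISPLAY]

          │▓▓                     ┃ 
          │ ▓▓                    ┃ 
          │                       ┃ 
          │                       ┃ 
     ┏━━━━━━━━━━━━━━━━━━━━━━━━━━━━━┓
     ┃ Spreadsheet                 ┃
     ┠─────────────────────────────┨
     ┃A1:                          ┃
     ┃       A       B       C     ┃
━━━━━┃-----------------------------┃
     ┃  1      [0]       0       0 ┃
     ┃  2   177.97       0       0 ┃
     ┃  3        0       0       0 ┃
     ┃  4        0       0       0 ┃


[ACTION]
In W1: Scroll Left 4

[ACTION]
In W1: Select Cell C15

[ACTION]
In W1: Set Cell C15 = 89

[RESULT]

          │▓▓                     ┃ 
          │ ▓▓                    ┃ 
          │                       ┃ 
          │                       ┃ 
     ┏━━━━━━━━━━━━━━━━━━━━━━━━━━━━━┓
     ┃ Spreadsheet                 ┃
     ┠─────────────────────────────┨
     ┃C15: 89                      ┃
     ┃       A       B       C     ┃
━━━━━┃-----------------------------┃
     ┃  1        0       0       0 ┃
     ┃  2   177.97       0       0 ┃
     ┃  3        0       0       0 ┃
     ┃  4        0       0       0 ┃


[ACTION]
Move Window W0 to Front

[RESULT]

          │▓▓                     ┃ 
          │ ▓▓                    ┃ 
          │                       ┃ 
          │                       ┃ 
          │                       ┃┓
          │Score:                 ┃┃
          │0                      ┃┨
          │                       ┃┃
          │                       ┃┃
━━━━━━━━━━━━━━━━━━━━━━━━━━━━━━━━━━┛┃
     ┃  1        0       0       0 ┃
     ┃  2   177.97       0       0 ┃
     ┃  3        0       0       0 ┃
     ┃  4        0       0       0 ┃


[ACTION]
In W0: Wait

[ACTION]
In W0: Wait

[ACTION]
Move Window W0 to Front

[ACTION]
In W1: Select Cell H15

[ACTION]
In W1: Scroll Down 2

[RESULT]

          │▓▓                     ┃ 
          │ ▓▓                    ┃ 
          │                       ┃ 
          │                       ┃ 
          │                       ┃┓
          │Score:                 ┃┃
          │0                      ┃┨
          │                       ┃┃
          │                       ┃┃
━━━━━━━━━━━━━━━━━━━━━━━━━━━━━━━━━━┛┃
     ┃  3        0       0       0 ┃
     ┃  4        0       0       0 ┃
     ┃  5        0       0   59.32D┃
     ┃  6        0       0       0 ┃


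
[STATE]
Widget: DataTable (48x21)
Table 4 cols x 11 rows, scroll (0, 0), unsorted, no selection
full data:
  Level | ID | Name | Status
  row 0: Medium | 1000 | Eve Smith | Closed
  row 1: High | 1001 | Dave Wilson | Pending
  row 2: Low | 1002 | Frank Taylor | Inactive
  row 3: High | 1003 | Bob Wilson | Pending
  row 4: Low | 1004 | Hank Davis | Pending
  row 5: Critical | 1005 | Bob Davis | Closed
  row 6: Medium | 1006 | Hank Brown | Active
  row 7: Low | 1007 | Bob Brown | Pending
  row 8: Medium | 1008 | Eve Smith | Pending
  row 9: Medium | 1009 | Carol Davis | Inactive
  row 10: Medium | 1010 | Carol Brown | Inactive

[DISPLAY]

Level   │ID  │Name        │Status               
────────┼────┼────────────┼────────             
Medium  │1000│Eve Smith   │Closed               
High    │1001│Dave Wilson │Pending              
Low     │1002│Frank Taylor│Inactive             
High    │1003│Bob Wilson  │Pending              
Low     │1004│Hank Davis  │Pending              
Critical│1005│Bob Davis   │Closed               
Medium  │1006│Hank Brown  │Active               
Low     │1007│Bob Brown   │Pending              
Medium  │1008│Eve Smith   │Pending              
Medium  │1009│Carol Davis │Inactive             
Medium  │1010│Carol Brown │Inactive             
                                                
                                                
                                                
                                                
                                                
                                                
                                                
                                                


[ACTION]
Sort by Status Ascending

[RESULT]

Level   │ID  │Name        │Status ▲             
────────┼────┼────────────┼────────             
Medium  │1006│Hank Brown  │Active               
Medium  │1000│Eve Smith   │Closed               
Critical│1005│Bob Davis   │Closed               
Low     │1002│Frank Taylor│Inactive             
Medium  │1009│Carol Davis │Inactive             
Medium  │1010│Carol Brown │Inactive             
High    │1001│Dave Wilson │Pending              
High    │1003│Bob Wilson  │Pending              
Low     │1004│Hank Davis  │Pending              
Low     │1007│Bob Brown   │Pending              
Medium  │1008│Eve Smith   │Pending              
                                                
                                                
                                                
                                                
                                                
                                                
                                                
                                                


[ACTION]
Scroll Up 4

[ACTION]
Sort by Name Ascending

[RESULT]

Level   │ID  │Name       ▲│Status               
────────┼────┼────────────┼────────             
Low     │1007│Bob Brown   │Pending              
Critical│1005│Bob Davis   │Closed               
High    │1003│Bob Wilson  │Pending              
Medium  │1010│Carol Brown │Inactive             
Medium  │1009│Carol Davis │Inactive             
High    │1001│Dave Wilson │Pending              
Medium  │1000│Eve Smith   │Closed               
Medium  │1008│Eve Smith   │Pending              
Low     │1002│Frank Taylor│Inactive             
Medium  │1006│Hank Brown  │Active               
Low     │1004│Hank Davis  │Pending              
                                                
                                                
                                                
                                                
                                                
                                                
                                                
                                                


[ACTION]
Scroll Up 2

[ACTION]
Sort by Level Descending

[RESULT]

Level  ▼│ID  │Name        │Status               
────────┼────┼────────────┼────────             
Medium  │1010│Carol Brown │Inactive             
Medium  │1009│Carol Davis │Inactive             
Medium  │1000│Eve Smith   │Closed               
Medium  │1008│Eve Smith   │Pending              
Medium  │1006│Hank Brown  │Active               
Low     │1007│Bob Brown   │Pending              
Low     │1002│Frank Taylor│Inactive             
Low     │1004│Hank Davis  │Pending              
High    │1003│Bob Wilson  │Pending              
High    │1001│Dave Wilson │Pending              
Critical│1005│Bob Davis   │Closed               
                                                
                                                
                                                
                                                
                                                
                                                
                                                
                                                


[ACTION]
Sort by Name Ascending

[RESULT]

Level   │ID  │Name       ▲│Status               
────────┼────┼────────────┼────────             
Low     │1007│Bob Brown   │Pending              
Critical│1005│Bob Davis   │Closed               
High    │1003│Bob Wilson  │Pending              
Medium  │1010│Carol Brown │Inactive             
Medium  │1009│Carol Davis │Inactive             
High    │1001│Dave Wilson │Pending              
Medium  │1000│Eve Smith   │Closed               
Medium  │1008│Eve Smith   │Pending              
Low     │1002│Frank Taylor│Inactive             
Medium  │1006│Hank Brown  │Active               
Low     │1004│Hank Davis  │Pending              
                                                
                                                
                                                
                                                
                                                
                                                
                                                
                                                


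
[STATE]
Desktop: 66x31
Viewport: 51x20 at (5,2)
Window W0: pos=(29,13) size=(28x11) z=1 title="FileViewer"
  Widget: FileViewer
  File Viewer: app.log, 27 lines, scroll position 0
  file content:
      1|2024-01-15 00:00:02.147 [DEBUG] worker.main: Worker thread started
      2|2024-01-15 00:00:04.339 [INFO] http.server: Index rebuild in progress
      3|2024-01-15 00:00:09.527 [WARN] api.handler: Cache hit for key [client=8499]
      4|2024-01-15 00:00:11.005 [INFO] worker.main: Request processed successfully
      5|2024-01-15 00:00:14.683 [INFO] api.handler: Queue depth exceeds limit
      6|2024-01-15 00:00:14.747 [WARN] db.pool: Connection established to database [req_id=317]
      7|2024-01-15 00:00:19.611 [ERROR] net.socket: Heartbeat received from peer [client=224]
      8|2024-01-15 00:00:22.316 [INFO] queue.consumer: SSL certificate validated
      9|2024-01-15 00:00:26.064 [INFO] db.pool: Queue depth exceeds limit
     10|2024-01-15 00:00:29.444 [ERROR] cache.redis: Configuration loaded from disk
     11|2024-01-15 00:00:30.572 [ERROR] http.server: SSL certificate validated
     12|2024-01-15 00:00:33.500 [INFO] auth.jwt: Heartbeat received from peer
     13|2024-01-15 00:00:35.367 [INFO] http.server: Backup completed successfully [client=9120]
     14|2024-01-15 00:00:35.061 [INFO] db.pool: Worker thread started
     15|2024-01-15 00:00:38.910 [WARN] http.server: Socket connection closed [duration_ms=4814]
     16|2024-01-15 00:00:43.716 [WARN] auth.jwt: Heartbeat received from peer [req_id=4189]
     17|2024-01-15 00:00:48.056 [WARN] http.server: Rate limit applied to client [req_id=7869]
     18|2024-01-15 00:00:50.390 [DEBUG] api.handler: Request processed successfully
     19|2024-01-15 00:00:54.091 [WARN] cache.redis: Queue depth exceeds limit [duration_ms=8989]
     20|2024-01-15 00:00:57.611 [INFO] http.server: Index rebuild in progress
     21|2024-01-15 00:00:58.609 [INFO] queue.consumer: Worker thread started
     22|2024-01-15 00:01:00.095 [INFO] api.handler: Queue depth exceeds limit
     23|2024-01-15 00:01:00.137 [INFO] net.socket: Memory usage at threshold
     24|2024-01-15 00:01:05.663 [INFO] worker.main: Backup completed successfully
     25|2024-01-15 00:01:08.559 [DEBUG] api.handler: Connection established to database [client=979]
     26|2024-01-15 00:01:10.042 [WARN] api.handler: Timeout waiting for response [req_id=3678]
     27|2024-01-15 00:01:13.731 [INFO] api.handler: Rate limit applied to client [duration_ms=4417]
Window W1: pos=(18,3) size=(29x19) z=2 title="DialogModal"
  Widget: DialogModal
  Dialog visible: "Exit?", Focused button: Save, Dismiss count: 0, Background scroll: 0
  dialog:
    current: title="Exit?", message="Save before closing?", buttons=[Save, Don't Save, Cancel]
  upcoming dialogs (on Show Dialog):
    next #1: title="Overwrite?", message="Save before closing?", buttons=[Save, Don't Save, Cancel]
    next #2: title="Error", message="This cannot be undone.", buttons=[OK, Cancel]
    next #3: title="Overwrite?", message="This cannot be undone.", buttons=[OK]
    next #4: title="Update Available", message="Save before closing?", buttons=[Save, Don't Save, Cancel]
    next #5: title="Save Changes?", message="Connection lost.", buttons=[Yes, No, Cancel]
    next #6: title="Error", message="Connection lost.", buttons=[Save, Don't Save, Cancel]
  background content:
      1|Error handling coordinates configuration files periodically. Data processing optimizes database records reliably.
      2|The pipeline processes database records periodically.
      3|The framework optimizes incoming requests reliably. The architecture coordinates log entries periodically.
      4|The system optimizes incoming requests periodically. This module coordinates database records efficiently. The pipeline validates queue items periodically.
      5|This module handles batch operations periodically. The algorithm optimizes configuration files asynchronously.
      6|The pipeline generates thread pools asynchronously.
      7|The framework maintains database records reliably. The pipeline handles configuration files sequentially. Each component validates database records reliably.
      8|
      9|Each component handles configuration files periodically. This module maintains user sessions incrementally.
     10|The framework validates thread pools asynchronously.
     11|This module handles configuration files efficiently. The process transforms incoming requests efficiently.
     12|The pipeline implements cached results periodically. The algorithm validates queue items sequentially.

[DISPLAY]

                                                   
             ┏━━━━━━━━━━━━━━━━━━━━━━━━━━━┓         
             ┃ DialogModal               ┃         
             ┠───────────────────────────┨         
             ┃Error handling coordinates ┃         
             ┃The pipeline processes data┃         
             ┃The framework optimizes inc┃         
             ┃The system optimizes incomi┃         
             ┃This module handles batch o┃         
             ┃Th┌─────────────────────┐re┃         
             ┃Th│        Exit?        │at┃         
             ┃  │ Save before closing?│  ┃━━━━━━━━━
             ┃Ea│[Save]  Don't Save   │nf┃         
             ┃Th└─────────────────────┘hr┃─────────
             ┃This module handles configu┃02.147 [▲
             ┃The pipeline implements cac┃04.339 [█
             ┃                           ┃09.527 [░
             ┃                           ┃11.005 [░
             ┃                           ┃14.683 [░
             ┗━━━━━━━━━━━━━━━━━━━━━━━━━━━┛14.747 [░


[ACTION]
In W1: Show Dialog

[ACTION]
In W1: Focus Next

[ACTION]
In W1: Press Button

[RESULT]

                                                   
             ┏━━━━━━━━━━━━━━━━━━━━━━━━━━━┓         
             ┃ DialogModal               ┃         
             ┠───────────────────────────┨         
             ┃Error handling coordinates ┃         
             ┃The pipeline processes data┃         
             ┃The framework optimizes inc┃         
             ┃The system optimizes incomi┃         
             ┃This module handles batch o┃         
             ┃The pipeline generates thre┃         
             ┃The framework maintains dat┃         
             ┃                           ┃━━━━━━━━━
             ┃Each component handles conf┃         
             ┃The framework validates thr┃─────────
             ┃This module handles configu┃02.147 [▲
             ┃The pipeline implements cac┃04.339 [█
             ┃                           ┃09.527 [░
             ┃                           ┃11.005 [░
             ┃                           ┃14.683 [░
             ┗━━━━━━━━━━━━━━━━━━━━━━━━━━━┛14.747 [░


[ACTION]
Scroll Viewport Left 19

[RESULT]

                                                   
                  ┏━━━━━━━━━━━━━━━━━━━━━━━━━━━┓    
                  ┃ DialogModal               ┃    
                  ┠───────────────────────────┨    
                  ┃Error handling coordinates ┃    
                  ┃The pipeline processes data┃    
                  ┃The framework optimizes inc┃    
                  ┃The system optimizes incomi┃    
                  ┃This module handles batch o┃    
                  ┃The pipeline generates thre┃    
                  ┃The framework maintains dat┃    
                  ┃                           ┃━━━━
                  ┃Each component handles conf┃    
                  ┃The framework validates thr┃────
                  ┃This module handles configu┃02.1
                  ┃The pipeline implements cac┃04.3
                  ┃                           ┃09.5
                  ┃                           ┃11.0
                  ┃                           ┃14.6
                  ┗━━━━━━━━━━━━━━━━━━━━━━━━━━━┛14.7


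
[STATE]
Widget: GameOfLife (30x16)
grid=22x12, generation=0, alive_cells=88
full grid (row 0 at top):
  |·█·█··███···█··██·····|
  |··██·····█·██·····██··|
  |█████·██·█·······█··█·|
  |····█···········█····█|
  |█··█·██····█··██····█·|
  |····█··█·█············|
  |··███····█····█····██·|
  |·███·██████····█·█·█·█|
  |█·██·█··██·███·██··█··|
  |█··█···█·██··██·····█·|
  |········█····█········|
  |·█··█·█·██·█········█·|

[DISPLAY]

Gen: 0                        
·█·█··███···█··██·····        
··██·····█·██·····██··        
█████·██·█·······█··█·        
····█···········█····█        
█··█·██····█··██····█·        
····█··█·█············        
··███····█····█····██·        
·███·██████····█·█·█·█        
█·██·█··██·███·██··█··        
█··█···█·██··██·····█·        
········█····█········        
·█··█·█·██·█········█·        
                              
                              
                              


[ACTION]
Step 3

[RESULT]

Gen: 3                        
······███········█····        
····█······█····██····        
····█···█······█···█·█        
····█··█·······█████·█        
·····█········█······█        
····█··█····████··█·█·        
····█··█···█·█····██··        
··█··█·····█·█·····█··        
·█···█······█·····█···        
······█·███·····██····        
·█··█···████████······        
········████·██·······        
                              
                              
                              


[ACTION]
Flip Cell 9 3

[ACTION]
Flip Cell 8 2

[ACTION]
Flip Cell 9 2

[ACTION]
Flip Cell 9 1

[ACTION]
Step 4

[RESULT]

Gen: 7                        
················███···        
·····██·········███···        
·····██······██·······        
·············██·█·····        
·············██·█····█        
·······█··············        
······███········██··█        
······██····█······█··        
············█······█··        
·█·██·············█···        
··██··········█·······        
···············███····        
                              
                              
                              


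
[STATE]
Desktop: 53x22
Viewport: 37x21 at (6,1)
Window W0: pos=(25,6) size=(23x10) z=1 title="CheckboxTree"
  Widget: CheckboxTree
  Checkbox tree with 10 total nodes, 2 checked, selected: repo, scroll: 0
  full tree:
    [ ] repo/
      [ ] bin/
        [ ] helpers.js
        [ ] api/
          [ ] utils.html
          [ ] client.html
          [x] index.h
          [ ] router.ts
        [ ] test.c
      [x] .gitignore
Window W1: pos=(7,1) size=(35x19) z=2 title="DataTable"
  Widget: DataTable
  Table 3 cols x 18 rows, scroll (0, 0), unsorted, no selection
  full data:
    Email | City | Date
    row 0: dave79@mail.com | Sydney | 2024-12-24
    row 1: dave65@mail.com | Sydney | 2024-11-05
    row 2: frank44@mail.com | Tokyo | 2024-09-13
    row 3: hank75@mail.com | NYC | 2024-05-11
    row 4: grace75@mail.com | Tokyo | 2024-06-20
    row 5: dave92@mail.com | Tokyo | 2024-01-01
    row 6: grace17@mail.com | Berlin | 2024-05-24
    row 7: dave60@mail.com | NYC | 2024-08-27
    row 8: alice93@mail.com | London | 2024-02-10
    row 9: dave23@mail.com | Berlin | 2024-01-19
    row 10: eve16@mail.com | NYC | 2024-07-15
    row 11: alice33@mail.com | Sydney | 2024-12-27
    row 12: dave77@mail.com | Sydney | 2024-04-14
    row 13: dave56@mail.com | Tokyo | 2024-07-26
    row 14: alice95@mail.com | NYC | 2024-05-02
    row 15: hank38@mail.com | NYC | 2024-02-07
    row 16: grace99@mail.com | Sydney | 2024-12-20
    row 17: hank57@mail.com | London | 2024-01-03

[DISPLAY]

 ┏━━━━━━━━━━━━━━━━━━━━━━━━━━━━━━━━━┓ 
 ┃ DataTable                       ┃ 
 ┠─────────────────────────────────┨ 
 ┃Email           │City  │Date     ┃ 
 ┃────────────────┼──────┼─────────┃ 
 ┃dave79@mail.com │Sydney│2024-12-2┃━
 ┃dave65@mail.com │Sydney│2024-11-0┃ 
 ┃frank44@mail.com│Tokyo │2024-09-1┃─
 ┃hank75@mail.com │NYC   │2024-05-1┃ 
 ┃grace75@mail.com│Tokyo │2024-06-2┃ 
 ┃dave92@mail.com │Tokyo │2024-01-0┃.
 ┃grace17@mail.com│Berlin│2024-05-2┃ 
 ┃dave60@mail.com │NYC   │2024-08-2┃.
 ┃alice93@mail.com│London│2024-02-1┃t
 ┃dave23@mail.com │Berlin│2024-01-1┃━
 ┃eve16@mail.com  │NYC   │2024-07-1┃ 
 ┃alice33@mail.com│Sydney│2024-12-2┃ 
 ┃dave77@mail.com │Sydney│2024-04-1┃ 
 ┗━━━━━━━━━━━━━━━━━━━━━━━━━━━━━━━━━┛ 
                                     
                                     


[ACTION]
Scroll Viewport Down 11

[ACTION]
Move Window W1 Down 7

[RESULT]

                                     
                                     
 ┏━━━━━━━━━━━━━━━━━━━━━━━━━━━━━━━━━┓ 
 ┃ DataTable                       ┃ 
 ┠─────────────────────────────────┨ 
 ┃Email           │City  │Date     ┃━
 ┃────────────────┼──────┼─────────┃ 
 ┃dave79@mail.com │Sydney│2024-12-2┃─
 ┃dave65@mail.com │Sydney│2024-11-0┃ 
 ┃frank44@mail.com│Tokyo │2024-09-1┃ 
 ┃hank75@mail.com │NYC   │2024-05-1┃.
 ┃grace75@mail.com│Tokyo │2024-06-2┃ 
 ┃dave92@mail.com │Tokyo │2024-01-0┃.
 ┃grace17@mail.com│Berlin│2024-05-2┃t
 ┃dave60@mail.com │NYC   │2024-08-2┃━
 ┃alice93@mail.com│London│2024-02-1┃ 
 ┃dave23@mail.com │Berlin│2024-01-1┃ 
 ┃eve16@mail.com  │NYC   │2024-07-1┃ 
 ┃alice33@mail.com│Sydney│2024-12-2┃ 
 ┃dave77@mail.com │Sydney│2024-04-1┃ 
 ┗━━━━━━━━━━━━━━━━━━━━━━━━━━━━━━━━━┛ 
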